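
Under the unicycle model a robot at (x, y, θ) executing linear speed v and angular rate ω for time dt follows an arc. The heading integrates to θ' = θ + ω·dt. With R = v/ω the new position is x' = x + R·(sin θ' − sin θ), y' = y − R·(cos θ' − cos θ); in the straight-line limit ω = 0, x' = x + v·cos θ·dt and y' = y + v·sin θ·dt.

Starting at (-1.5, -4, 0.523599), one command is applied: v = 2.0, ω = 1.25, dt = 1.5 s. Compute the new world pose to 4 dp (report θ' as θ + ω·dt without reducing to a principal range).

θ' = 0.5236 + 1.25·1.5 = 2.3986
R = v/ω = 2.0/1.25 = 1.6000
x' = -1.5 + 1.6000·(sin 2.3986 − sin 0.5236) = -1.2176
y' = -4 − 1.6000·(cos 2.3986 − cos 0.5236) = -1.4360

(-1.2176, -1.4360, 2.3986)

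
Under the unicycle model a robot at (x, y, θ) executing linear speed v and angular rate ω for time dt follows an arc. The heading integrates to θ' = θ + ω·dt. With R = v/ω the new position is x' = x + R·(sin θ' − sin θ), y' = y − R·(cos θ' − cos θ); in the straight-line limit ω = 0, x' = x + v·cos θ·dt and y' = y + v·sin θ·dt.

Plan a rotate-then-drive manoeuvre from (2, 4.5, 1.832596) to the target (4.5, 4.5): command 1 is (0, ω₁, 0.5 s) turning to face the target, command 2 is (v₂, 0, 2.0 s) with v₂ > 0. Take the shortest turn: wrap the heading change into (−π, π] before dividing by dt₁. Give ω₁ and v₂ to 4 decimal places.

heading to target = atan2(4.5−4.5, 4.5−2) = 0.0000
Δθ = wrap(0.0000 − 1.8326) = -1.8326; ω₁ = Δθ/dt₁ = -3.6652
distance = √((4.5−2)² + (4.5−4.5)²) = 2.5000; v₂ = distance/dt₂ = 1.2500

ω₁ = -3.6652, v₂ = 1.2500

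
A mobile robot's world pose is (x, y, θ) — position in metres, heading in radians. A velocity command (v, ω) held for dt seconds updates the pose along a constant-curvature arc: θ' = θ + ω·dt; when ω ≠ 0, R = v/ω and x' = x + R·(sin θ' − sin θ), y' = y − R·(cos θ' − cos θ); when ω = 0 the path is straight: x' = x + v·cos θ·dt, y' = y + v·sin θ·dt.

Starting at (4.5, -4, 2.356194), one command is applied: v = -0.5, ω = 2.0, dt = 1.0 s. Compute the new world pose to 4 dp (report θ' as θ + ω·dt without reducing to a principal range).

(4.9111, -3.9104, 4.3562)

θ' = 2.3562 + 2.0·1.0 = 4.3562
R = v/ω = -0.5/2.0 = -0.2500
x' = 4.5 + -0.2500·(sin 4.3562 − sin 2.3562) = 4.9111
y' = -4 − -0.2500·(cos 4.3562 − cos 2.3562) = -3.9104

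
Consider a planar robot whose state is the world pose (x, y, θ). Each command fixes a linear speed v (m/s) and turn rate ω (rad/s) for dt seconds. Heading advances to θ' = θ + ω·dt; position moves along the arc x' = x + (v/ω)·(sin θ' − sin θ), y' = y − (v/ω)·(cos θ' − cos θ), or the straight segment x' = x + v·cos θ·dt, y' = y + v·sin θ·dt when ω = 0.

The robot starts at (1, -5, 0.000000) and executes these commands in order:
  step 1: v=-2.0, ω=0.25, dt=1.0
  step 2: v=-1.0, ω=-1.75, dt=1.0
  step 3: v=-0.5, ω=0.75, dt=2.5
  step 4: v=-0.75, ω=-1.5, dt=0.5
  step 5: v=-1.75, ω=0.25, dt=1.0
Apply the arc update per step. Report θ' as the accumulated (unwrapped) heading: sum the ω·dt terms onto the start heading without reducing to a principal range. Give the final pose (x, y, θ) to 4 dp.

(-4.6572, -3.7304, -0.1250)

step 1: θ'=0.2500 (R=-8.0000) → pose (-0.9792, -5.2487, 0.2500)
step 2: θ'=-1.5000 (R=0.5714) → pose (-1.6906, -4.7355, -1.5000)
step 3: θ'=0.3750 (R=-0.6667) → pose (-2.5998, -4.1623, 0.3750)
step 4: θ'=-0.3750 (R=0.5000) → pose (-2.9661, -4.1623, -0.3750)
step 5: θ'=-0.1250 (R=-7.0000) → pose (-4.6572, -3.7304, -0.1250)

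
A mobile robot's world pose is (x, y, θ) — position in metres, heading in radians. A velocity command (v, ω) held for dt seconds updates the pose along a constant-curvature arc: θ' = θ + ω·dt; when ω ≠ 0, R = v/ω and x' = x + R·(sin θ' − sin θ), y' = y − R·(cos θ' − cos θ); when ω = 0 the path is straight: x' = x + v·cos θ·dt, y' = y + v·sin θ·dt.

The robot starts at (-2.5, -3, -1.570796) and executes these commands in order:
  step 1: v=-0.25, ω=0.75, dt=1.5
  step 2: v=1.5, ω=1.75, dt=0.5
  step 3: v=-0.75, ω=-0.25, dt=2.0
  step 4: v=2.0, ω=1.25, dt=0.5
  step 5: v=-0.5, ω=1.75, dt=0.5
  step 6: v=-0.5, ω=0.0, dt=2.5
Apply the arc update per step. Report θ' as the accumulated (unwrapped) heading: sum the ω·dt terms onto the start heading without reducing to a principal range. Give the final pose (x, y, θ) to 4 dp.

step 1: θ'=-0.4458 (R=-0.3333) → pose (-2.6896, -2.6992, -0.4458)
step 2: θ'=0.4292 (R=0.8571) → pose (-1.9633, -2.7053, 0.4292)
step 3: θ'=-0.0708 (R=3.0000) → pose (-3.4240, -2.9699, -0.0708)
step 4: θ'=0.5542 (R=1.6000) → pose (-2.4688, -2.7344, 0.5542)
step 5: θ'=1.4292 (R=-0.2857) → pose (-2.6013, -2.9370, 1.4292)
step 6: θ'=1.4292 (straight) → pose (-2.7777, -4.1745, 1.4292)

(-2.7777, -4.1745, 1.4292)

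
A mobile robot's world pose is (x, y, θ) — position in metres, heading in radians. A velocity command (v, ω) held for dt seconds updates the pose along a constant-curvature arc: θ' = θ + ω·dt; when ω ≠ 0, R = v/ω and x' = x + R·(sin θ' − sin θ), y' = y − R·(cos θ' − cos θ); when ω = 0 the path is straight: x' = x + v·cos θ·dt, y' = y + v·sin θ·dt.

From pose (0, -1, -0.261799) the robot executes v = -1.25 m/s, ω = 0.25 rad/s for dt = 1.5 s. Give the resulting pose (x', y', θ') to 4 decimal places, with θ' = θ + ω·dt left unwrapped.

(-1.8589, -0.8616, 0.1132)

θ' = -0.2618 + 0.25·1.5 = 0.1132
R = v/ω = -1.25/0.25 = -5.0000
x' = 0 + -5.0000·(sin 0.1132 − sin -0.2618) = -1.8589
y' = -1 − -5.0000·(cos 0.1132 − cos -0.2618) = -0.8616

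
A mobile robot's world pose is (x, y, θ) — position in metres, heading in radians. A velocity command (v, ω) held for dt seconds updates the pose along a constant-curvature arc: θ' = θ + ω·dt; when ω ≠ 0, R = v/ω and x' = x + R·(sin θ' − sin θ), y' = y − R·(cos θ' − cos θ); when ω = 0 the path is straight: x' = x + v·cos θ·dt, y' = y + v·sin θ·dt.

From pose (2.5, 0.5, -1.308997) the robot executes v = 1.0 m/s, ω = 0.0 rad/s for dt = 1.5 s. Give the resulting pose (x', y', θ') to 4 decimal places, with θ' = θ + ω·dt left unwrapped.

θ' = -1.3090 + 0.0·1.5 = -1.3090
ω = 0 → straight: x' = 2.5 + 1.0·cos(-1.3090)·1.5 = 2.8882
y' = 0.5 + 1.0·sin(-1.3090)·1.5 = -0.9489

(2.8882, -0.9489, -1.3090)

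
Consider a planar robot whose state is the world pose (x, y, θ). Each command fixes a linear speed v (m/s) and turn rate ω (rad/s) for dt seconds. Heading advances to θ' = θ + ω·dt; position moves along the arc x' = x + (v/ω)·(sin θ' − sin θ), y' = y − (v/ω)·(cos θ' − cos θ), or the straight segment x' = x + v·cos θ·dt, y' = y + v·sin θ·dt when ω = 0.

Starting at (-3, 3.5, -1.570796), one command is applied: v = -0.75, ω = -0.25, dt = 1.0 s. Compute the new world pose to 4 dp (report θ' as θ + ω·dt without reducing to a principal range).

θ' = -1.5708 + -0.25·1.0 = -1.8208
R = v/ω = -0.75/-0.25 = 3.0000
x' = -3 + 3.0000·(sin -1.8208 − sin -1.5708) = -2.9067
y' = 3.5 − 3.0000·(cos -1.8208 − cos -1.5708) = 4.2422

(-2.9067, 4.2422, -1.8208)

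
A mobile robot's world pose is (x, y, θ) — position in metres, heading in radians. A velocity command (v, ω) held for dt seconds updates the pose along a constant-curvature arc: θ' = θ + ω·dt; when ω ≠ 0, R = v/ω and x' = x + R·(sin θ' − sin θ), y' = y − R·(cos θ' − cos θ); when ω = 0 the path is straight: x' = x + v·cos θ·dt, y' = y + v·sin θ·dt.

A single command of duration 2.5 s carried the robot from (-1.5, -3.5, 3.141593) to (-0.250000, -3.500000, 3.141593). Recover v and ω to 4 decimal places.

Δθ = 3.141593 − 3.141593 = 0.000000
ω = Δθ/dt = 0.000000/2.5 = 0.0000
ω = 0 → v = (Δx·cos θ + Δy·sin θ)/dt = -0.5000

v = -0.5000, ω = 0.0000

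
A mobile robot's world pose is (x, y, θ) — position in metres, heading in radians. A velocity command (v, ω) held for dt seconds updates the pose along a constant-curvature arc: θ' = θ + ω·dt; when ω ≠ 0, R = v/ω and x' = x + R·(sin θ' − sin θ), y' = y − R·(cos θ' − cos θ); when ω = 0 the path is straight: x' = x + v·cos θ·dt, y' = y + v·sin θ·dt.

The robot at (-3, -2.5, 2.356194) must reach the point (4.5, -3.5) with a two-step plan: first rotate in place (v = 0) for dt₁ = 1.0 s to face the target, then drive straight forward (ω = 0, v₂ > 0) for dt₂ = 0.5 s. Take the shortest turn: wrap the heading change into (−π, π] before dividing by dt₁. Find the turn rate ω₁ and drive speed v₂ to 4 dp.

ω₁ = -2.4887, v₂ = 15.1327

heading to target = atan2(-3.5−-2.5, 4.5−-3) = -0.1326
Δθ = wrap(-0.1326 − 2.3562) = -2.4887; ω₁ = Δθ/dt₁ = -2.4887
distance = √((4.5−-3)² + (-3.5−-2.5)²) = 7.5664; v₂ = distance/dt₂ = 15.1327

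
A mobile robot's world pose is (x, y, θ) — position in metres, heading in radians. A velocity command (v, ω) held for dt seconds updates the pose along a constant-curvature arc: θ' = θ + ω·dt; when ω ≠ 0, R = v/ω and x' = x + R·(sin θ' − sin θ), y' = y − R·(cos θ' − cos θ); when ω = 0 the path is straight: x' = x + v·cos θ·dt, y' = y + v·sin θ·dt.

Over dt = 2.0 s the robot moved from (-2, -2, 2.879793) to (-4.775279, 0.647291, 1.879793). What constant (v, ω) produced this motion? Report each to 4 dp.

Δθ = 1.879793 − 2.879793 = -1.000000
ω = Δθ/dt = -1.000000/2.0 = -0.5000
R = Δx/(sin θ' − sin θ) = -4.0000
v = R·ω = -4.0000·-0.5000 = 2.0000

v = 2.0000, ω = -0.5000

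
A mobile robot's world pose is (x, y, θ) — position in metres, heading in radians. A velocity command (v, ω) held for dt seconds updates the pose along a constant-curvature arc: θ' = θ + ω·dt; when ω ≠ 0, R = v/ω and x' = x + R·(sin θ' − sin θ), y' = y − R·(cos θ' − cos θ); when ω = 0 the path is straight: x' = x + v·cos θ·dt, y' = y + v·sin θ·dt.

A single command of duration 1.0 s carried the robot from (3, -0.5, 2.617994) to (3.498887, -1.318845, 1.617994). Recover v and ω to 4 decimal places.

Δθ = 1.617994 − 2.617994 = -1.000000
ω = Δθ/dt = -1.000000/1.0 = -1.0000
R = −Δy/(cos θ' − cos θ) = 1.0000
v = R·ω = 1.0000·-1.0000 = -1.0000

v = -1.0000, ω = -1.0000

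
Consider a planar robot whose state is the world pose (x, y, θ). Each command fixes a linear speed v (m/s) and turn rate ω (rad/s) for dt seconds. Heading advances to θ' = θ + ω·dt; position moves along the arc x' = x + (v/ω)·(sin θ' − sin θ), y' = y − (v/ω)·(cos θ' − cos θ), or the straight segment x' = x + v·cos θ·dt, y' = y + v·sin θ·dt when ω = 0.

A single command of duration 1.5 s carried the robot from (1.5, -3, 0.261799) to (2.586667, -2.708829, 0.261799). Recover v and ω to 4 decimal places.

v = 0.7500, ω = 0.0000

Δθ = 0.261799 − 0.261799 = 0.000000
ω = Δθ/dt = 0.000000/1.5 = 0.0000
ω = 0 → v = (Δx·cos θ + Δy·sin θ)/dt = 0.7500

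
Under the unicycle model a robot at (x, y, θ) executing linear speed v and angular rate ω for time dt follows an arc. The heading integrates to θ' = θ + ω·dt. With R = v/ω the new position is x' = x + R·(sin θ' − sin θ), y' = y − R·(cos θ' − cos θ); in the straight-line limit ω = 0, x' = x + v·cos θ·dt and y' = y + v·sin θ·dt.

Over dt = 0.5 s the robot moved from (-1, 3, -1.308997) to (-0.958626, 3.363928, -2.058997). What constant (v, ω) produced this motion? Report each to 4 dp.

v = -0.7500, ω = -1.5000

Δθ = -2.058997 − -1.308997 = -0.750000
ω = Δθ/dt = -0.750000/0.5 = -1.5000
R = −Δy/(cos θ' − cos θ) = 0.5000
v = R·ω = 0.5000·-1.5000 = -0.7500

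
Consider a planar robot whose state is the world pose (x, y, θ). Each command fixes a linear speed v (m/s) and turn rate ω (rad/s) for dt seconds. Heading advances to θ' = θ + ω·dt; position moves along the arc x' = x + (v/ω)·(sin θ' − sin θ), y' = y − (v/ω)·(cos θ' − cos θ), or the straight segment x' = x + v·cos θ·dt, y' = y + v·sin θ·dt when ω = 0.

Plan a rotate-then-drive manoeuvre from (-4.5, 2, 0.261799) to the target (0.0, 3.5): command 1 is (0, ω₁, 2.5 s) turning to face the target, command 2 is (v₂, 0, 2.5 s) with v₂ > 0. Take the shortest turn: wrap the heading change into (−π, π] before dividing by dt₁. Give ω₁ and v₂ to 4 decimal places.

heading to target = atan2(3.5−2, 0−-4.5) = 0.3218
Δθ = wrap(0.3218 − 0.2618) = 0.0600; ω₁ = Δθ/dt₁ = 0.0240
distance = √((0−-4.5)² + (3.5−2)²) = 4.7434; v₂ = distance/dt₂ = 1.8974

ω₁ = 0.0240, v₂ = 1.8974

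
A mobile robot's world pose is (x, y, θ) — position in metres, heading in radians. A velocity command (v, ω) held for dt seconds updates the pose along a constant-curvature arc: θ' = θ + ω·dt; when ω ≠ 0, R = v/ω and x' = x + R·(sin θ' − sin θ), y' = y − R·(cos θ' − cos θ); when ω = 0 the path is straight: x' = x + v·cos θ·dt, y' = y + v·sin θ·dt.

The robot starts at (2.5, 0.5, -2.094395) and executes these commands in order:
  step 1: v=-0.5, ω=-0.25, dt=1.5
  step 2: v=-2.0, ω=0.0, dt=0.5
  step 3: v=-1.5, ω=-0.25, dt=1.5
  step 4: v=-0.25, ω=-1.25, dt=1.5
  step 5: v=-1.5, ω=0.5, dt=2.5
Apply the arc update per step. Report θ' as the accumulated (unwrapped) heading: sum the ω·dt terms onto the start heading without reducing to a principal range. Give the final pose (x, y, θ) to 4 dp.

(8.0409, -0.3241, -3.4694)

step 1: θ'=-2.4694 (R=2.0000) → pose (2.9866, 1.0649, -2.4694)
step 2: θ'=-2.4694 (straight) → pose (3.7691, 1.6876, -2.4694)
step 3: θ'=-2.8444 (R=6.0000) → pose (5.7483, 2.7299, -2.8444)
step 4: θ'=-4.7194 (R=0.2000) → pose (6.0068, 2.5372, -4.7194)
step 5: θ'=-3.4694 (R=-3.0000) → pose (8.0409, -0.3241, -3.4694)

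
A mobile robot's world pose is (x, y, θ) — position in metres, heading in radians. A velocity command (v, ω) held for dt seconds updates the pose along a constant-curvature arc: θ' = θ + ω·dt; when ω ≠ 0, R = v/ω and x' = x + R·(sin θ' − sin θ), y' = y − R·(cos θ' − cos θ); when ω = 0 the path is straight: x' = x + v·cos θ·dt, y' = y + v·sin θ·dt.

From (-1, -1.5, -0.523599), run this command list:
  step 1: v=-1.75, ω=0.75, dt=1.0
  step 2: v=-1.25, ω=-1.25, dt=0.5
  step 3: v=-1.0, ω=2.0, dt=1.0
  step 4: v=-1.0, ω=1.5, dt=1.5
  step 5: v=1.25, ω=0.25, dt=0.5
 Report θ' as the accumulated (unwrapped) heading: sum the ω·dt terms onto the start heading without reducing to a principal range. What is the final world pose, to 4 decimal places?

step 1: θ'=0.2264 (R=-2.3333) → pose (-2.6904, -1.2469, 0.2264)
step 2: θ'=-0.3986 (R=1.0000) → pose (-3.3030, -1.1941, -0.3986)
step 3: θ'=1.6014 (R=-0.5000) → pose (-3.9969, -1.6702, 1.6014)
step 4: θ'=3.8514 (R=-0.6667) → pose (-2.8961, -2.1554, 3.8514)
step 5: θ'=3.9764 (R=5.0000) → pose (-3.3434, -2.5913, 3.9764)

(-3.3434, -2.5913, 3.9764)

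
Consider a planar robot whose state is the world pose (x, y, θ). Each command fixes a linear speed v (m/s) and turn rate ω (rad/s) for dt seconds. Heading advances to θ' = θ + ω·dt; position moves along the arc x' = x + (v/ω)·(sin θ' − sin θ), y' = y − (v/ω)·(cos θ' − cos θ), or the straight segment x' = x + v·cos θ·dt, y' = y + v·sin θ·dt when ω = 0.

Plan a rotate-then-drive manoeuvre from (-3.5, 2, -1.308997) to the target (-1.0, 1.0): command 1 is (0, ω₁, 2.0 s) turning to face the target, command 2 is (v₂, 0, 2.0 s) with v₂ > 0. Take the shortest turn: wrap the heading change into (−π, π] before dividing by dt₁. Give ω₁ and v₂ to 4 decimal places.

heading to target = atan2(1−2, -1−-3.5) = -0.3805
Δθ = wrap(-0.3805 − -1.3090) = 0.9285; ω₁ = Δθ/dt₁ = 0.4642
distance = √((-1−-3.5)² + (1−2)²) = 2.6926; v₂ = distance/dt₂ = 1.3463

ω₁ = 0.4642, v₂ = 1.3463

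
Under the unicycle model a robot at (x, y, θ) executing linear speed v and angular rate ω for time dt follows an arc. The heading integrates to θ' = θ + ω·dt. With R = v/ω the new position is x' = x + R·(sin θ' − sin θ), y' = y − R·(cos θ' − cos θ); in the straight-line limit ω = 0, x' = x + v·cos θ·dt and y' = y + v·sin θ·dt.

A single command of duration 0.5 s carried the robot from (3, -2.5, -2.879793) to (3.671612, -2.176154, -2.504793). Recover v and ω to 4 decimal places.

Δθ = -2.504793 − -2.879793 = 0.375000
ω = Δθ/dt = 0.375000/0.5 = 0.7500
R = Δx/(sin θ' − sin θ) = -2.0000
v = R·ω = -2.0000·0.7500 = -1.5000

v = -1.5000, ω = 0.7500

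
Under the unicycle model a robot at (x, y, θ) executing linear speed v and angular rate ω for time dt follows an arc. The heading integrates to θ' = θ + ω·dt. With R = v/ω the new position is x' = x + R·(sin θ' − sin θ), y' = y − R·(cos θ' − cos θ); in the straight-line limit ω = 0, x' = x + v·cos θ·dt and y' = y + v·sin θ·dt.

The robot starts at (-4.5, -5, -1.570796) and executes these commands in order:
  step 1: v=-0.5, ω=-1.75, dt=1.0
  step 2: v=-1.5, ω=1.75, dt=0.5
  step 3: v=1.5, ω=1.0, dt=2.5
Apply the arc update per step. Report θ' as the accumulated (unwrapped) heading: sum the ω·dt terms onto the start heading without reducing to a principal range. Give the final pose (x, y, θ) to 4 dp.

(-2.4184, -7.1825, 0.0542)

step 1: θ'=-3.3208 (R=0.2857) → pose (-4.1634, -4.7189, -3.3208)
step 2: θ'=-2.4458 (R=-0.8571) → pose (-3.4612, -4.5333, -2.4458)
step 3: θ'=0.0542 (R=1.5000) → pose (-2.4184, -7.1825, 0.0542)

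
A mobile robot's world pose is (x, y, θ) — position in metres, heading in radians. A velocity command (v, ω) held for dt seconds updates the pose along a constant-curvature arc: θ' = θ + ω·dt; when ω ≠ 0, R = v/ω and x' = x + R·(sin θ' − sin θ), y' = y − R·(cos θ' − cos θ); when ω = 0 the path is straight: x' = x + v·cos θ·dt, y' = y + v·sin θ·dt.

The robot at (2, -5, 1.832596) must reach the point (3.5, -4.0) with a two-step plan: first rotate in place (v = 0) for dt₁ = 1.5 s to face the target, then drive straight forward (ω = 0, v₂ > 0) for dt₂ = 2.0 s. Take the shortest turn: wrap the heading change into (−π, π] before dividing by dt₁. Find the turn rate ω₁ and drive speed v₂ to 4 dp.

ω₁ = -0.8297, v₂ = 0.9014

heading to target = atan2(-4−-5, 3.5−2) = 0.5880
Δθ = wrap(0.5880 − 1.8326) = -1.2446; ω₁ = Δθ/dt₁ = -0.8297
distance = √((3.5−2)² + (-4−-5)²) = 1.8028; v₂ = distance/dt₂ = 0.9014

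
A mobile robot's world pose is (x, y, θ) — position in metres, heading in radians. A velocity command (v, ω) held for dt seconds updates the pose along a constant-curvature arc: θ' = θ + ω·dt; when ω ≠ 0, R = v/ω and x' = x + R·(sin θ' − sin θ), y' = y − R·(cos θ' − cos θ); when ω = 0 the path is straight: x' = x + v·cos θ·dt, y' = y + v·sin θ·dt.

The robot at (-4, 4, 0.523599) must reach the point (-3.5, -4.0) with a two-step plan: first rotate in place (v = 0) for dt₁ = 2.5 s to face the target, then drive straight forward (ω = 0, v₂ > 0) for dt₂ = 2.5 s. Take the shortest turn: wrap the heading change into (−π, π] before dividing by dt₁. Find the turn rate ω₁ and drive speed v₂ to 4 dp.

ω₁ = -0.8128, v₂ = 3.2062

heading to target = atan2(-4−4, -3.5−-4) = -1.5084
Δθ = wrap(-1.5084 − 0.5236) = -2.0320; ω₁ = Δθ/dt₁ = -0.8128
distance = √((-3.5−-4)² + (-4−4)²) = 8.0156; v₂ = distance/dt₂ = 3.2062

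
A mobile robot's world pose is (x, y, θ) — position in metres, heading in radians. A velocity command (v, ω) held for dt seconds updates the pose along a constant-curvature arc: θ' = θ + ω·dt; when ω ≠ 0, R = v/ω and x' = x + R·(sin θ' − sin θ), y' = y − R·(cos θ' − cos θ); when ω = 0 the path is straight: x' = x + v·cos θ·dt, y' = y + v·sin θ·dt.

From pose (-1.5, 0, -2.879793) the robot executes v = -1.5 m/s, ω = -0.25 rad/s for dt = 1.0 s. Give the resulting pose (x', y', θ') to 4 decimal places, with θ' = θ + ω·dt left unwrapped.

(-0.0179, 0.2040, -3.1298)

θ' = -2.8798 + -0.25·1.0 = -3.1298
R = v/ω = -1.5/-0.25 = 6.0000
x' = -1.5 + 6.0000·(sin -3.1298 − sin -2.8798) = -0.0179
y' = 0 − 6.0000·(cos -3.1298 − cos -2.8798) = 0.2040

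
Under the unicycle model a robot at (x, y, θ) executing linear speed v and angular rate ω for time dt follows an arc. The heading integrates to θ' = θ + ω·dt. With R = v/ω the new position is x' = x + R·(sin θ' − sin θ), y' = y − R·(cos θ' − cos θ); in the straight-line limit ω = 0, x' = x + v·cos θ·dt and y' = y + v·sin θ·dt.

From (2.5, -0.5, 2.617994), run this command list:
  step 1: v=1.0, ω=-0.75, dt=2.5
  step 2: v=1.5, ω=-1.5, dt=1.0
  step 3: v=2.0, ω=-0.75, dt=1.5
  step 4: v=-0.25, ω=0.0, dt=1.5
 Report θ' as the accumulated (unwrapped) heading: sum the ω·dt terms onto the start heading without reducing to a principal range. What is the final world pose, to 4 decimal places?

step 1: θ'=0.7430 (R=-1.3333) → pose (2.2647, 1.6366, 0.7430)
step 2: θ'=-0.7570 (R=-1.0000) → pose (3.6279, 1.6271, -0.7570)
step 3: θ'=-1.8820 (R=-2.6667) → pose (4.3352, -1.1279, -1.8820)
step 4: θ'=-1.8820 (straight) → pose (4.4500, -0.7709, -1.8820)

(4.4500, -0.7709, -1.8820)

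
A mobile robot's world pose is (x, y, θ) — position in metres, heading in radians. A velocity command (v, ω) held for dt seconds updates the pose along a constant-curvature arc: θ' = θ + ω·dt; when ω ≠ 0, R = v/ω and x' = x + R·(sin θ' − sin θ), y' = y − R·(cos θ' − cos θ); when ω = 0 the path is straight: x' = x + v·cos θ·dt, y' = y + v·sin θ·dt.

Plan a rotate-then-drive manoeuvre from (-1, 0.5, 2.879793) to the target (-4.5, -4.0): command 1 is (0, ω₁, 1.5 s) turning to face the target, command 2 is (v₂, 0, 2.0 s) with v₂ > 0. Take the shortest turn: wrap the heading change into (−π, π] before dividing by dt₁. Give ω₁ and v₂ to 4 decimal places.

ω₁ = 0.7810, v₂ = 2.8504

heading to target = atan2(-4−0.5, -4.5−-1) = -2.2318
Δθ = wrap(-2.2318 − 2.8798) = 1.1716; ω₁ = Δθ/dt₁ = 0.7810
distance = √((-4.5−-1)² + (-4−0.5)²) = 5.7009; v₂ = distance/dt₂ = 2.8504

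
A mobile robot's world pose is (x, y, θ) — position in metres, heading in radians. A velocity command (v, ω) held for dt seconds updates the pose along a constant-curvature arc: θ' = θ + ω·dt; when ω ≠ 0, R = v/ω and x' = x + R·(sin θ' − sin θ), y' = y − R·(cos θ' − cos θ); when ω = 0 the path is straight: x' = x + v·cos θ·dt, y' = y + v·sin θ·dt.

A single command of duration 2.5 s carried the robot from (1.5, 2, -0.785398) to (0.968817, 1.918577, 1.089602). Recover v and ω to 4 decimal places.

v = -0.2500, ω = 0.7500

Δθ = 1.089602 − -0.785398 = 1.875000
ω = Δθ/dt = 1.875000/2.5 = 0.7500
R = Δx/(sin θ' − sin θ) = -0.3333
v = R·ω = -0.3333·0.7500 = -0.2500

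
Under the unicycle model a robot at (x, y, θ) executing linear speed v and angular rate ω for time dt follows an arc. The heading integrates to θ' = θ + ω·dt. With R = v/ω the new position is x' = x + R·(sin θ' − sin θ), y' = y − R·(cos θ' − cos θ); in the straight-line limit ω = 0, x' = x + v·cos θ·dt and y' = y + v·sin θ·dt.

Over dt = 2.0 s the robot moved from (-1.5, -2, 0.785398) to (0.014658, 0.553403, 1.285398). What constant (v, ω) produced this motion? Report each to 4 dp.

v = 1.5000, ω = 0.2500

Δθ = 1.285398 − 0.785398 = 0.500000
ω = Δθ/dt = 0.500000/2.0 = 0.2500
R = −Δy/(cos θ' − cos θ) = 6.0000
v = R·ω = 6.0000·0.2500 = 1.5000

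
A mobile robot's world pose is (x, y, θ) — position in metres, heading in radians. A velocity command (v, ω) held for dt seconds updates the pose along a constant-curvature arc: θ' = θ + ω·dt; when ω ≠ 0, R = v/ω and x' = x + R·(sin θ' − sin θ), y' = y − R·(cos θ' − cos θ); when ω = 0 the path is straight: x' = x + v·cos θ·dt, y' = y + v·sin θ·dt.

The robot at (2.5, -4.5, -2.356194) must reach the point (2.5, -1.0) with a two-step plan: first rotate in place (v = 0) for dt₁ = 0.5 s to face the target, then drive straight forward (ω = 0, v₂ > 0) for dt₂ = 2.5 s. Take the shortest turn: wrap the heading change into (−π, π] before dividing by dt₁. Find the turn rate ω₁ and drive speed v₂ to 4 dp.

ω₁ = -4.7124, v₂ = 1.4000

heading to target = atan2(-1−-4.5, 2.5−2.5) = 1.5708
Δθ = wrap(1.5708 − -2.3562) = -2.3562; ω₁ = Δθ/dt₁ = -4.7124
distance = √((2.5−2.5)² + (-1−-4.5)²) = 3.5000; v₂ = distance/dt₂ = 1.4000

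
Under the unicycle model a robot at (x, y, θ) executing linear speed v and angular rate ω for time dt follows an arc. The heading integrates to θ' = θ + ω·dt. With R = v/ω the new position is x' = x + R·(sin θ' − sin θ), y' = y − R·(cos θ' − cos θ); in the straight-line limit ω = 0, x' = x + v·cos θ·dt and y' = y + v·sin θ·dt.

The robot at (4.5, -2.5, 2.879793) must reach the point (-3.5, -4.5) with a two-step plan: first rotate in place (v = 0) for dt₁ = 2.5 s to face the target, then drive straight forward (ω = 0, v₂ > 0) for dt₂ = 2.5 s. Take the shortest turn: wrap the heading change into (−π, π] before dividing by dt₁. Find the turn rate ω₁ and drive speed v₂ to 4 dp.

ω₁ = 0.2027, v₂ = 3.2985

heading to target = atan2(-4.5−-2.5, -3.5−4.5) = -2.8966
Δθ = wrap(-2.8966 − 2.8798) = 0.5068; ω₁ = Δθ/dt₁ = 0.2027
distance = √((-3.5−4.5)² + (-4.5−-2.5)²) = 8.2462; v₂ = distance/dt₂ = 3.2985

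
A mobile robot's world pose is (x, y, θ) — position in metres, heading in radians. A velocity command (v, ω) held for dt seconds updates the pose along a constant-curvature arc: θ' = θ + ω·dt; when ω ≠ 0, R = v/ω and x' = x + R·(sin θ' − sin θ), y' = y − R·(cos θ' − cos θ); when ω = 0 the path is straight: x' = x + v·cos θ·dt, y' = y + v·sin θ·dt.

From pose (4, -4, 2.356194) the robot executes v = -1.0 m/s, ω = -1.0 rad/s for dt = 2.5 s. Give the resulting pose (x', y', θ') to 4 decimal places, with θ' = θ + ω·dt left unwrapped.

(3.1496, -5.6968, -0.1438)

θ' = 2.3562 + -1.0·2.5 = -0.1438
R = v/ω = -1.0/-1.0 = 1.0000
x' = 4 + 1.0000·(sin -0.1438 − sin 2.3562) = 3.1496
y' = -4 − 1.0000·(cos -0.1438 − cos 2.3562) = -5.6968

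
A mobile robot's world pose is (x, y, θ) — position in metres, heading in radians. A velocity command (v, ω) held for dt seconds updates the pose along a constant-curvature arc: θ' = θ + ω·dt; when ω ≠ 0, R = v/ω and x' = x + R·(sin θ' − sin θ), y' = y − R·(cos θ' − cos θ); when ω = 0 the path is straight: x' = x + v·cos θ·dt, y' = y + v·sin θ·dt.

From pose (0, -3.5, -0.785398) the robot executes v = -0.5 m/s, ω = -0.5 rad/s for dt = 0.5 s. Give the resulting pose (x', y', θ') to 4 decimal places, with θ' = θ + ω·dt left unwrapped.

(-0.1530, -3.3031, -1.0354)

θ' = -0.7854 + -0.5·0.5 = -1.0354
R = v/ω = -0.5/-0.5 = 1.0000
x' = 0 + 1.0000·(sin -1.0354 − sin -0.7854) = -0.1530
y' = -3.5 − 1.0000·(cos -1.0354 − cos -0.7854) = -3.3031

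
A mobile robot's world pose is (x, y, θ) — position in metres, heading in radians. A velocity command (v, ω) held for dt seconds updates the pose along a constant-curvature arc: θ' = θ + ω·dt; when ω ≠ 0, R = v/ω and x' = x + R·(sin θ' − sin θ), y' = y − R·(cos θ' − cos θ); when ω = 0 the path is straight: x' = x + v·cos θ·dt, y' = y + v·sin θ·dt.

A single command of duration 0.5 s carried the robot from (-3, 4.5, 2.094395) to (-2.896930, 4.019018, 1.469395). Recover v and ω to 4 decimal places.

Δθ = 1.469395 − 2.094395 = -0.625000
ω = Δθ/dt = -0.625000/0.5 = -1.2500
R = −Δy/(cos θ' − cos θ) = 0.8000
v = R·ω = 0.8000·-1.2500 = -1.0000

v = -1.0000, ω = -1.2500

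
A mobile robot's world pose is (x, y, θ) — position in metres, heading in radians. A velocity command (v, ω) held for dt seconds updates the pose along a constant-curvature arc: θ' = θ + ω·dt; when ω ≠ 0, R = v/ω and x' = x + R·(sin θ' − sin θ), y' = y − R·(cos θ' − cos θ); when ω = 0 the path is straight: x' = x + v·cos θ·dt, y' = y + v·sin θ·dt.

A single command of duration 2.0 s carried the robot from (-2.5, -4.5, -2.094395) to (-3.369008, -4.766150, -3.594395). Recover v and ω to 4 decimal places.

Δθ = -3.594395 − -2.094395 = -1.500000
ω = Δθ/dt = -1.500000/2.0 = -0.7500
R = Δx/(sin θ' − sin θ) = -0.6667
v = R·ω = -0.6667·-0.7500 = 0.5000

v = 0.5000, ω = -0.7500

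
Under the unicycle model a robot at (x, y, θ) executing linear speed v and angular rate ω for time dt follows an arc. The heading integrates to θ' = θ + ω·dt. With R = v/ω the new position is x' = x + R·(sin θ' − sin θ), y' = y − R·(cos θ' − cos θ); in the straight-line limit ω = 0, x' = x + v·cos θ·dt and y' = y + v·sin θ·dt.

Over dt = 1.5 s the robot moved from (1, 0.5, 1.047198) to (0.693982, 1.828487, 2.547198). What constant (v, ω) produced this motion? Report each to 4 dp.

v = 1.0000, ω = 1.0000

Δθ = 2.547198 − 1.047198 = 1.500000
ω = Δθ/dt = 1.500000/1.5 = 1.0000
R = −Δy/(cos θ' − cos θ) = 1.0000
v = R·ω = 1.0000·1.0000 = 1.0000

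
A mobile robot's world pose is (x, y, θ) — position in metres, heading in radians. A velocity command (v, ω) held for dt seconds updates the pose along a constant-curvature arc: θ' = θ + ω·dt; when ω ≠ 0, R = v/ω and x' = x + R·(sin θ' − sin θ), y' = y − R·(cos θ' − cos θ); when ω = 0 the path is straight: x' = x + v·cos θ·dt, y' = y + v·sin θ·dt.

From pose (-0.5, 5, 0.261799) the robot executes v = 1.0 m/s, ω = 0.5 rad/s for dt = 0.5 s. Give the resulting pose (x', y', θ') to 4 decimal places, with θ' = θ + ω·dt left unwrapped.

(-0.0381, 5.1881, 0.5118)

θ' = 0.2618 + 0.5·0.5 = 0.5118
R = v/ω = 1.0/0.5 = 2.0000
x' = -0.5 + 2.0000·(sin 0.5118 − sin 0.2618) = -0.0381
y' = 5 − 2.0000·(cos 0.5118 − cos 0.2618) = 5.1881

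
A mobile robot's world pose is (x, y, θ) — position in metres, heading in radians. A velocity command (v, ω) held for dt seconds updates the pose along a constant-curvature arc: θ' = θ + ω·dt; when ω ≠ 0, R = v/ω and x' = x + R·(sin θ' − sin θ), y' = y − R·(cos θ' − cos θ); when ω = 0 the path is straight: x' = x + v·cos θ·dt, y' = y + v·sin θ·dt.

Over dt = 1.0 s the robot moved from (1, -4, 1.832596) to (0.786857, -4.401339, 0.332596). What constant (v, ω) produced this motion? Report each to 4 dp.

Δθ = 0.332596 − 1.832596 = -1.500000
ω = Δθ/dt = -1.500000/1.0 = -1.5000
R = −Δy/(cos θ' − cos θ) = 0.3333
v = R·ω = 0.3333·-1.5000 = -0.5000

v = -0.5000, ω = -1.5000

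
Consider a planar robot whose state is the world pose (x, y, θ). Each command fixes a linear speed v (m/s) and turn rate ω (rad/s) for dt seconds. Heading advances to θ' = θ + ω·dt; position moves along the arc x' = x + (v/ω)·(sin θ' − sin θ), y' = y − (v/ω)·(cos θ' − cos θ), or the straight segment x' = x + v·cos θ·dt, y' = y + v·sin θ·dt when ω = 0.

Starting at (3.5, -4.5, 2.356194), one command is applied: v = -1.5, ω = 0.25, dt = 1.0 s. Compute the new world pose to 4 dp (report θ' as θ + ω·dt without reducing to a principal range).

(4.6815, -5.4178, 2.6062)

θ' = 2.3562 + 0.25·1.0 = 2.6062
R = v/ω = -1.5/0.25 = -6.0000
x' = 3.5 + -6.0000·(sin 2.6062 − sin 2.3562) = 4.6815
y' = -4.5 − -6.0000·(cos 2.6062 − cos 2.3562) = -5.4178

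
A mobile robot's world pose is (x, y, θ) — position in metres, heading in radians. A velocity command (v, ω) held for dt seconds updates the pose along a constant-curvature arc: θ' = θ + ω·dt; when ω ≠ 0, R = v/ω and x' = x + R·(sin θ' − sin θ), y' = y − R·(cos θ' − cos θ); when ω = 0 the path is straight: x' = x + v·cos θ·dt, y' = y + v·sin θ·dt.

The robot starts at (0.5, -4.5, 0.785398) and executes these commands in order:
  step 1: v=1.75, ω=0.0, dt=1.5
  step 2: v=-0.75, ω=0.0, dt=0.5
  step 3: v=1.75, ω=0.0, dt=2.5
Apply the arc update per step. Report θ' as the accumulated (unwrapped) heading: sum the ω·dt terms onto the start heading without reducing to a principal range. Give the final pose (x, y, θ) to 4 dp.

(5.1846, 0.1846, 0.7854)

step 1: θ'=0.7854 (straight) → pose (2.3562, -2.6438, 0.7854)
step 2: θ'=0.7854 (straight) → pose (2.0910, -2.9090, 0.7854)
step 3: θ'=0.7854 (straight) → pose (5.1846, 0.1846, 0.7854)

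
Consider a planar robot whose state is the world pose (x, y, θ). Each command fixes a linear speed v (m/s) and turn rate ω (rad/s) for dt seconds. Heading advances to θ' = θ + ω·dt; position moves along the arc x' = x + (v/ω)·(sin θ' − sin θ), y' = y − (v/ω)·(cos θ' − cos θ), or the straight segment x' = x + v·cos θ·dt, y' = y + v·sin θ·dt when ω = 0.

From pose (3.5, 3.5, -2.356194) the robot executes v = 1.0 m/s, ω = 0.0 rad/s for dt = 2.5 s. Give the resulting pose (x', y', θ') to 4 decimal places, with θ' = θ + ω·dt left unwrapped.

θ' = -2.3562 + 0.0·2.5 = -2.3562
ω = 0 → straight: x' = 3.5 + 1.0·cos(-2.3562)·2.5 = 1.7322
y' = 3.5 + 1.0·sin(-2.3562)·2.5 = 1.7322

(1.7322, 1.7322, -2.3562)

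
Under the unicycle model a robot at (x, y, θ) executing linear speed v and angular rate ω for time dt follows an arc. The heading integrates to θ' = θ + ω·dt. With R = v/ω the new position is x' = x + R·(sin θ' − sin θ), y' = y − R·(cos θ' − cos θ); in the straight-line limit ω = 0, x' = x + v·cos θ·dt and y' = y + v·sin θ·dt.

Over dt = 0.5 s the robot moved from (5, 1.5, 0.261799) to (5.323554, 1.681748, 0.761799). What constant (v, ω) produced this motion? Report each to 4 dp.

Δθ = 0.761799 − 0.261799 = 0.500000
ω = Δθ/dt = 0.500000/0.5 = 1.0000
R = Δx/(sin θ' − sin θ) = 0.7500
v = R·ω = 0.7500·1.0000 = 0.7500

v = 0.7500, ω = 1.0000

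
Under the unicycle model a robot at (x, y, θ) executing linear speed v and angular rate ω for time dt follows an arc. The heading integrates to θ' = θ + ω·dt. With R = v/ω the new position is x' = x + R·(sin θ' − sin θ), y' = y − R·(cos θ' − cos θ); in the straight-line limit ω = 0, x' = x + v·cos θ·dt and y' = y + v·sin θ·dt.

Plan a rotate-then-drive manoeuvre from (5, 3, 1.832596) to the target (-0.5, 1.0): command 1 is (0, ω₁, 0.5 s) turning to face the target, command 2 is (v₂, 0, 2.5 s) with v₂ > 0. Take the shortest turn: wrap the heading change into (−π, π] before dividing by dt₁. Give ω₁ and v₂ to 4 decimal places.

ω₁ = 3.3155, v₂ = 2.3409

heading to target = atan2(1−3, -0.5−5) = -2.7928
Δθ = wrap(-2.7928 − 1.8326) = 1.6578; ω₁ = Δθ/dt₁ = 3.3155
distance = √((-0.5−5)² + (1−3)²) = 5.8523; v₂ = distance/dt₂ = 2.3409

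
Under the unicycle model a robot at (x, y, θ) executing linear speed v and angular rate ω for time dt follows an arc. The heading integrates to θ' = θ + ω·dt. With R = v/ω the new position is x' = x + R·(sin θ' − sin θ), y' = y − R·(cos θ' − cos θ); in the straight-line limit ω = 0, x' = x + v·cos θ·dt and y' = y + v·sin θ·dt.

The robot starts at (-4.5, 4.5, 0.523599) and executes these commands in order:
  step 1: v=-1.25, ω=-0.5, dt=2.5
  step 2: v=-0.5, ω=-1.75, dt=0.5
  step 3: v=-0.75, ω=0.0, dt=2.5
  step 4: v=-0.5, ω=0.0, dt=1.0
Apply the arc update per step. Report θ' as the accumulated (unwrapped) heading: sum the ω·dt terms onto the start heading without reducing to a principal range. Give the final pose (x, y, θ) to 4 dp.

step 1: θ'=-0.7264 (R=2.5000) → pose (-7.4105, 4.7961, -0.7264)
step 2: θ'=-1.6014 (R=0.2857) → pose (-7.5063, 5.0185, -1.6014)
step 3: θ'=-1.6014 (straight) → pose (-7.4489, 6.8926, -1.6014)
step 4: θ'=-1.6014 (straight) → pose (-7.4336, 7.3924, -1.6014)

(-7.4336, 7.3924, -1.6014)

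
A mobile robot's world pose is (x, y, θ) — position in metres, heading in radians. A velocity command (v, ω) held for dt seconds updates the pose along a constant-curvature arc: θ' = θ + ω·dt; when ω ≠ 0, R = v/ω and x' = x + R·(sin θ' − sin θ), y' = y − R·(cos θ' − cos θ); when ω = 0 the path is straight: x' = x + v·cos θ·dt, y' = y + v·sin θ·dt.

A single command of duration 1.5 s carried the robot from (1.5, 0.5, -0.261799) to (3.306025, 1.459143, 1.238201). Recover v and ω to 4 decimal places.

v = 1.5000, ω = 1.0000

Δθ = 1.238201 − -0.261799 = 1.500000
ω = Δθ/dt = 1.500000/1.5 = 1.0000
R = Δx/(sin θ' − sin θ) = 1.5000
v = R·ω = 1.5000·1.0000 = 1.5000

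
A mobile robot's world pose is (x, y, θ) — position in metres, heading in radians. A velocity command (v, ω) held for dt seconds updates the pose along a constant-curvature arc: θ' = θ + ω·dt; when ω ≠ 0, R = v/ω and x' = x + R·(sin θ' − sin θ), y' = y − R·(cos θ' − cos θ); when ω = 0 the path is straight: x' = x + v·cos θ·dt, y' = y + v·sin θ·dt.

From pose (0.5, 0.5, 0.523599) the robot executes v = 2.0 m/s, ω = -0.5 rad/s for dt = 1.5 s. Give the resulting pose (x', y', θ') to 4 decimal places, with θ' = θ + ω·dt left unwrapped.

θ' = 0.5236 + -0.5·1.5 = -0.2264
R = v/ω = 2.0/-0.5 = -4.0000
x' = 0.5 + -4.0000·(sin -0.2264 − sin 0.5236) = 3.3979
y' = 0.5 − -4.0000·(cos -0.2264 − cos 0.5236) = 0.9338

(3.3979, 0.9338, -0.2264)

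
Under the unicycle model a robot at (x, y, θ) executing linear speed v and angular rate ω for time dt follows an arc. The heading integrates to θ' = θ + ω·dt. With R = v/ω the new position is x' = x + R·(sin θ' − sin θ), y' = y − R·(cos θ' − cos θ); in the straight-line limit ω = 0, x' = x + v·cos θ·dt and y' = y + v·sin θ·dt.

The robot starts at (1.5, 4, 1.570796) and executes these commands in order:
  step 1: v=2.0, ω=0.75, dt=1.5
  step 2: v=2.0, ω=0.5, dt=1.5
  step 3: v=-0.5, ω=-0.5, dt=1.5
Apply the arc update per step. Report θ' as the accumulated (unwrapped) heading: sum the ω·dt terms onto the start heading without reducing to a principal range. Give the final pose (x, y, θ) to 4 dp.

(-2.2090, 6.5615, 2.6958)

step 1: θ'=2.6958 (R=2.6667) → pose (-0.0169, 6.4060, 2.6958)
step 2: θ'=3.4458 (R=4.0000) → pose (-2.9397, 6.6133, 3.4458)
step 3: θ'=2.6958 (R=1.0000) → pose (-2.2090, 6.5615, 2.6958)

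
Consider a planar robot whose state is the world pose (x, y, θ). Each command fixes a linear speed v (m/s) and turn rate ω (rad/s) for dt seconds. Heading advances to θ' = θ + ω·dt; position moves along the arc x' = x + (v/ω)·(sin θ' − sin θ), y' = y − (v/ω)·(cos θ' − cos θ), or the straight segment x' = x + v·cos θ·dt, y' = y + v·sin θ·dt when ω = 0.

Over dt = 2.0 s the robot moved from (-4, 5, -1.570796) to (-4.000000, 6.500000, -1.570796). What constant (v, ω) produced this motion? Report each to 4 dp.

Δθ = -1.570796 − -1.570796 = 0.000000
ω = Δθ/dt = 0.000000/2.0 = 0.0000
ω = 0 → v = (Δx·cos θ + Δy·sin θ)/dt = -0.7500

v = -0.7500, ω = 0.0000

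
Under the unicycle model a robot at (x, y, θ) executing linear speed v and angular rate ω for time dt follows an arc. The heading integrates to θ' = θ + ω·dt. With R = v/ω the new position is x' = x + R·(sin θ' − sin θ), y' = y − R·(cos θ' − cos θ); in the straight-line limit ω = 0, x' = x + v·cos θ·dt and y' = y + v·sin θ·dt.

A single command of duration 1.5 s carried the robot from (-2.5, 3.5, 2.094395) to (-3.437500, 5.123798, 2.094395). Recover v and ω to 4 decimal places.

Δθ = 2.094395 − 2.094395 = 0.000000
ω = Δθ/dt = 0.000000/1.5 = 0.0000
ω = 0 → v = (Δx·cos θ + Δy·sin θ)/dt = 1.2500

v = 1.2500, ω = 0.0000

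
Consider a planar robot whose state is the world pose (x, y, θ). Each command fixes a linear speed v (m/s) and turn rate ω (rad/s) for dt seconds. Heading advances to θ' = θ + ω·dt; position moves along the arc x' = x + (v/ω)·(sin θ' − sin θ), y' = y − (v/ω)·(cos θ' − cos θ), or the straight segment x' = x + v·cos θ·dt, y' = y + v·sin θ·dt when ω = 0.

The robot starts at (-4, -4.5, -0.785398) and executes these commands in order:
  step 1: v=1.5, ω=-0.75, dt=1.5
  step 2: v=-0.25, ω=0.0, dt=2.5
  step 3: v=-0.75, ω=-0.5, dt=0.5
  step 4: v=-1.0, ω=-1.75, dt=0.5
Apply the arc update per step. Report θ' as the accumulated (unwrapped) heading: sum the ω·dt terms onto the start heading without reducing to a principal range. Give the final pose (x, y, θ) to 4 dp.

(-2.7383, -5.4063, -3.0354)

step 1: θ'=-1.9104 (R=-2.0000) → pose (-3.5284, -6.5804, -1.9104)
step 2: θ'=-1.9104 (straight) → pose (-3.3202, -5.9911, -1.9104)
step 3: θ'=-2.1604 (R=1.5000) → pose (-3.1527, -5.6568, -2.1604)
step 4: θ'=-3.0354 (R=0.5714) → pose (-2.7383, -5.4063, -3.0354)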